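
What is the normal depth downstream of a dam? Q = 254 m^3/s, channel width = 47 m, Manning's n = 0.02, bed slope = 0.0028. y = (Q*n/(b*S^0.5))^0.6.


y = (254 * 0.02 / (47 * 0.0028^0.5))^0.6 = 1.5350 m


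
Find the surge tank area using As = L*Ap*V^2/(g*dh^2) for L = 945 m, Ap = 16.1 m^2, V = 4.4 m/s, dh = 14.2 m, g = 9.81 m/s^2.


As = 945 * 16.1 * 4.4^2 / (9.81 * 14.2^2) = 148.9078 m^2


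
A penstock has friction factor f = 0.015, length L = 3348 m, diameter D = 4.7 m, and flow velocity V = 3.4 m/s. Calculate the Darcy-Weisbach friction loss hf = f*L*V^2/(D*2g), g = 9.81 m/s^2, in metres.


hf = 0.015 * 3348 * 3.4^2 / (4.7 * 2 * 9.81) = 6.2956 m


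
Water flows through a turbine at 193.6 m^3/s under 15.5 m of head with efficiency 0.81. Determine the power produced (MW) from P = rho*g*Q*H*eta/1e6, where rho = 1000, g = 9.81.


P = 1000 * 9.81 * 193.6 * 15.5 * 0.81 / 1e6 = 23.8447 MW


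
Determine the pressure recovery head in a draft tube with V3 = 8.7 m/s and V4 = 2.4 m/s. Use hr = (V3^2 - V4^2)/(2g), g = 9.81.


hr = (8.7^2 - 2.4^2) / (2*9.81) = 3.5642 m


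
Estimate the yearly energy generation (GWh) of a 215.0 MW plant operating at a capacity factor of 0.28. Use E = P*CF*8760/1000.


E = 215.0 * 0.28 * 8760 / 1000 = 527.3520 GWh


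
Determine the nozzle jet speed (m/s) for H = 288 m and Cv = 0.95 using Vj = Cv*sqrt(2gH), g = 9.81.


Vj = 0.95 * sqrt(2*9.81*288) = 71.4117 m/s


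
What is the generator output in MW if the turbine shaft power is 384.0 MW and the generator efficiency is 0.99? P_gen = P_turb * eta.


P_gen = 384.0 * 0.99 = 380.1600 MW


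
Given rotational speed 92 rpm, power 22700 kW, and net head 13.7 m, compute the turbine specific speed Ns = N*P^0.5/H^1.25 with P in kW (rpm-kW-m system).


Ns = 92 * 22700^0.5 / 13.7^1.25 = 525.8962


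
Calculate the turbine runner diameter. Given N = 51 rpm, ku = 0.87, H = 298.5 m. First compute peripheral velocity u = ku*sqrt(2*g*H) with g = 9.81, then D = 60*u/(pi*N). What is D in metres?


u = 0.87 * sqrt(2*9.81*298.5) = 66.5796 m/s
D = 60 * 66.5796 / (pi * 51) = 24.9329 m


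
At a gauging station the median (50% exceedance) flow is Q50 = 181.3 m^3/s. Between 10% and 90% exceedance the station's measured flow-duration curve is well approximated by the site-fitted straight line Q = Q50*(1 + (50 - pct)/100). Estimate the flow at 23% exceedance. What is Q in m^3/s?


Q = 181.3 * (1 + (50 - 23)/100) = 230.2510 m^3/s


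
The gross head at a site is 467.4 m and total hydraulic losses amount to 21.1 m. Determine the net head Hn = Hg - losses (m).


Hn = 467.4 - 21.1 = 446.3000 m


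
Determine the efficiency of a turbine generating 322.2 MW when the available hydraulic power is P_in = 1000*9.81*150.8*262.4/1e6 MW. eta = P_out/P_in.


P_in = 1000 * 9.81 * 150.8 * 262.4 / 1e6 = 388.1809 MW
eta = 322.2 / 388.1809 = 0.8300


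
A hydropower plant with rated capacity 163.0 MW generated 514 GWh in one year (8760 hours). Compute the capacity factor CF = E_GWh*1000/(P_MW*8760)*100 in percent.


CF = 514 * 1000 / (163.0 * 8760) * 100 = 35.9974 %


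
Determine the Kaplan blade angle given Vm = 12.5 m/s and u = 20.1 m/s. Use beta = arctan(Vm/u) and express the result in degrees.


beta = arctan(12.5 / 20.1) = 31.8771 degrees


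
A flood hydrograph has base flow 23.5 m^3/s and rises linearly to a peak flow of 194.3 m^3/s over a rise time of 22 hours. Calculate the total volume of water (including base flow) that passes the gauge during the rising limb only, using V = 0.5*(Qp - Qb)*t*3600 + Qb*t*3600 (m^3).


V = 0.5*(194.3 - 23.5)*22*3600 + 23.5*22*3600 = 8.6249e+06 m^3


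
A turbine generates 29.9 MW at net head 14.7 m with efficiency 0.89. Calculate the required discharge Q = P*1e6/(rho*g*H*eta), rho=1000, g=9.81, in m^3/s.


Q = 29.9 * 1e6 / (1000 * 9.81 * 14.7 * 0.89) = 232.9672 m^3/s


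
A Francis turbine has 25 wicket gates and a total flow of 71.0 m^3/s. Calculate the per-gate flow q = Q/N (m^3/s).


q = 71.0 / 25 = 2.8400 m^3/s


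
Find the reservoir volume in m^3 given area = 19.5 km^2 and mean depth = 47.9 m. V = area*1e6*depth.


V = 19.5 * 1e6 * 47.9 = 9.3405e+08 m^3


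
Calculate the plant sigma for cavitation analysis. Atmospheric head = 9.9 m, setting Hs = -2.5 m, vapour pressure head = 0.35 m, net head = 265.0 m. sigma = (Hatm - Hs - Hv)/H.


sigma = (9.9 - (-2.5) - 0.35) / 265.0 = 0.0455


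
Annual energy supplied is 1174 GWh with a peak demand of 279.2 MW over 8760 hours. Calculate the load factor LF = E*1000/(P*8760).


LF = 1174 * 1000 / (279.2 * 8760) = 0.4800


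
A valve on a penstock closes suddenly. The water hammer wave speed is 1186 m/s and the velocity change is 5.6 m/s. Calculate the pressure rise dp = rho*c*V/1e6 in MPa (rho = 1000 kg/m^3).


dp = 1000 * 1186 * 5.6 / 1e6 = 6.6416 MPa


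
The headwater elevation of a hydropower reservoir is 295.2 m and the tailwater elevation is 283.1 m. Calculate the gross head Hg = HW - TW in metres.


Hg = 295.2 - 283.1 = 12.1000 m


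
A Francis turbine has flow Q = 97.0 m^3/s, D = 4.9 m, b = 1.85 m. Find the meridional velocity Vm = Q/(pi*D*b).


Vm = 97.0 / (pi * 4.9 * 1.85) = 3.4061 m/s


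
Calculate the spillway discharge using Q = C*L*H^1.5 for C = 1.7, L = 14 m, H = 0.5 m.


Q = 1.7 * 14 * 0.5^1.5 = 8.4146 m^3/s


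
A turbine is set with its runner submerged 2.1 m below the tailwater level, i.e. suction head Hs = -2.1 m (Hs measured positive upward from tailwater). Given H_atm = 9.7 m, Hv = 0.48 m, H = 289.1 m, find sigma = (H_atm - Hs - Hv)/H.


sigma = (9.7 - (-2.1) - 0.48) / 289.1 = 0.0392


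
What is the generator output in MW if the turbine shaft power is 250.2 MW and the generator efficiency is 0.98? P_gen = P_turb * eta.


P_gen = 250.2 * 0.98 = 245.1960 MW


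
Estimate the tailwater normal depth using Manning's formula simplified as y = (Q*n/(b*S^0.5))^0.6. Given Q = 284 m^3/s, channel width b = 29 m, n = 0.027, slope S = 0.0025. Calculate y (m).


y = (284 * 0.027 / (29 * 0.0025^0.5))^0.6 = 2.7164 m


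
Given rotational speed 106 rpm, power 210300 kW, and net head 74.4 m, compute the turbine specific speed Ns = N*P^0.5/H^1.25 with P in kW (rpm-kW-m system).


Ns = 106 * 210300^0.5 / 74.4^1.25 = 222.4638


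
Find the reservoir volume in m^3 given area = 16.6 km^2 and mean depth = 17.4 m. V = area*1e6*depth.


V = 16.6 * 1e6 * 17.4 = 2.8884e+08 m^3


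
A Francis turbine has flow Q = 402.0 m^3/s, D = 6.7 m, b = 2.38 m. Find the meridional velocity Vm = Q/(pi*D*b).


Vm = 402.0 / (pi * 6.7 * 2.38) = 8.0246 m/s


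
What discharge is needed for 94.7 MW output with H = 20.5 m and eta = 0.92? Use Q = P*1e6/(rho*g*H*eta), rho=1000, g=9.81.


Q = 94.7 * 1e6 / (1000 * 9.81 * 20.5 * 0.92) = 511.8460 m^3/s


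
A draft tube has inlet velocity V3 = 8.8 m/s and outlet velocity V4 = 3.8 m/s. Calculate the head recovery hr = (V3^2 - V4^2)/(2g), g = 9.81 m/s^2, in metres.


hr = (8.8^2 - 3.8^2) / (2*9.81) = 3.2110 m


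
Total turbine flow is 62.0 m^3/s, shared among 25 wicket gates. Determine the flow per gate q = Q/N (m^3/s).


q = 62.0 / 25 = 2.4800 m^3/s


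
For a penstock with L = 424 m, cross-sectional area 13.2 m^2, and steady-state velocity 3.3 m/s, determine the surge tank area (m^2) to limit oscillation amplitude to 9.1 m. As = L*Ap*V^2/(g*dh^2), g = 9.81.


As = 424 * 13.2 * 3.3^2 / (9.81 * 9.1^2) = 75.0267 m^2


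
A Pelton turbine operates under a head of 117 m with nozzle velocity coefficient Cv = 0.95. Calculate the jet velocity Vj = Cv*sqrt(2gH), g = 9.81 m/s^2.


Vj = 0.95 * sqrt(2*9.81*117) = 45.5162 m/s


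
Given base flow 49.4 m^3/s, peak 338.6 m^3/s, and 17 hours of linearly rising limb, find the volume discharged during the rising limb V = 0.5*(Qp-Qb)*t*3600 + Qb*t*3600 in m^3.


V = 0.5*(338.6 - 49.4)*17*3600 + 49.4*17*3600 = 1.1873e+07 m^3


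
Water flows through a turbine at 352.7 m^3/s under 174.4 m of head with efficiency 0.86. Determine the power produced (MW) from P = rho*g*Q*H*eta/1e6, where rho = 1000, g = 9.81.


P = 1000 * 9.81 * 352.7 * 174.4 * 0.86 / 1e6 = 518.9427 MW


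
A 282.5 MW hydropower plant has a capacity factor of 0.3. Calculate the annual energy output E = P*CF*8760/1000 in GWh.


E = 282.5 * 0.3 * 8760 / 1000 = 742.4100 GWh


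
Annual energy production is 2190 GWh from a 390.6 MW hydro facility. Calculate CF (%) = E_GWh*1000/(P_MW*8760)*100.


CF = 2190 * 1000 / (390.6 * 8760) * 100 = 64.0041 %


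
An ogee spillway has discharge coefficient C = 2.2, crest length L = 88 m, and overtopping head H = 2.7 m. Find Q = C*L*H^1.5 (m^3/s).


Q = 2.2 * 88 * 2.7^1.5 = 858.9166 m^3/s


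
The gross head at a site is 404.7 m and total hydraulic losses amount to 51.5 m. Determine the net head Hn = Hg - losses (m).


Hn = 404.7 - 51.5 = 353.2000 m


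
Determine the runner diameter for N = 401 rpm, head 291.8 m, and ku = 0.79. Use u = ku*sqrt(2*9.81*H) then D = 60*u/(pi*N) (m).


u = 0.79 * sqrt(2*9.81*291.8) = 59.7750 m/s
D = 60 * 59.7750 / (pi * 401) = 2.8469 m


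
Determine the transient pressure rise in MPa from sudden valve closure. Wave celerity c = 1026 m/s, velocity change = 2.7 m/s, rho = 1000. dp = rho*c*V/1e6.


dp = 1000 * 1026 * 2.7 / 1e6 = 2.7702 MPa


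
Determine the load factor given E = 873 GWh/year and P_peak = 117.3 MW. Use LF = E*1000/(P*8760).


LF = 873 * 1000 / (117.3 * 8760) = 0.8496


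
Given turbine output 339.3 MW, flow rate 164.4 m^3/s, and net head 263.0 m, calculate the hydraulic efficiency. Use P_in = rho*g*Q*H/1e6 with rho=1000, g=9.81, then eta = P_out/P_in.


P_in = 1000 * 9.81 * 164.4 * 263.0 / 1e6 = 424.1569 MW
eta = 339.3 / 424.1569 = 0.7999


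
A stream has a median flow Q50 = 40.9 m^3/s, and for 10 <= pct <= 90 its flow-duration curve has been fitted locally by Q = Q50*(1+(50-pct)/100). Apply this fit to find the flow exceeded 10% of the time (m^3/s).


Q = 40.9 * (1 + (50 - 10)/100) = 57.2600 m^3/s


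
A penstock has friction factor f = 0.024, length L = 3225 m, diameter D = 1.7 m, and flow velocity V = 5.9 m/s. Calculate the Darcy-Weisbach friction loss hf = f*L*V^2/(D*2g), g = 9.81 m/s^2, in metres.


hf = 0.024 * 3225 * 5.9^2 / (1.7 * 2 * 9.81) = 80.7787 m


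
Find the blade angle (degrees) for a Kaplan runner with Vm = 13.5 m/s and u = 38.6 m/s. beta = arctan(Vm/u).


beta = arctan(13.5 / 38.6) = 19.2768 degrees


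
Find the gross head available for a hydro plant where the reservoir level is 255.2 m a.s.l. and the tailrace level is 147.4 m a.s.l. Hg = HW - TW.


Hg = 255.2 - 147.4 = 107.8000 m


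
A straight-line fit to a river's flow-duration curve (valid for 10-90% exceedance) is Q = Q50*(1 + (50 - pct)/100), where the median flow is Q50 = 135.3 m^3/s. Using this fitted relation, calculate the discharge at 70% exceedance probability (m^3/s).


Q = 135.3 * (1 + (50 - 70)/100) = 108.2400 m^3/s


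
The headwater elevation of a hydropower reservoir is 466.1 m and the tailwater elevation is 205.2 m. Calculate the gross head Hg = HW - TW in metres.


Hg = 466.1 - 205.2 = 260.9000 m


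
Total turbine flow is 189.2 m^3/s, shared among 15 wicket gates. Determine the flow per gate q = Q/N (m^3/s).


q = 189.2 / 15 = 12.6133 m^3/s


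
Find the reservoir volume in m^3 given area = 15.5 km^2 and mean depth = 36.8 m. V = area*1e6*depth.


V = 15.5 * 1e6 * 36.8 = 5.7040e+08 m^3


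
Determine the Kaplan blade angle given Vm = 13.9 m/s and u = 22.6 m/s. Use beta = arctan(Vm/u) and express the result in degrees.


beta = arctan(13.9 / 22.6) = 31.5934 degrees


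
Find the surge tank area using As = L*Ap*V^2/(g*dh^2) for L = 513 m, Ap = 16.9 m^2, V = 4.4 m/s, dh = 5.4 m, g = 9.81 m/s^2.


As = 513 * 16.9 * 4.4^2 / (9.81 * 5.4^2) = 586.7497 m^2


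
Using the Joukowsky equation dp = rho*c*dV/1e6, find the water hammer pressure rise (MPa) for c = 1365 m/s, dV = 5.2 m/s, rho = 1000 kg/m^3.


dp = 1000 * 1365 * 5.2 / 1e6 = 7.0980 MPa


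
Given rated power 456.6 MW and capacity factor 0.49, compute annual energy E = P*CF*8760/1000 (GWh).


E = 456.6 * 0.49 * 8760 / 1000 = 1959.9098 GWh


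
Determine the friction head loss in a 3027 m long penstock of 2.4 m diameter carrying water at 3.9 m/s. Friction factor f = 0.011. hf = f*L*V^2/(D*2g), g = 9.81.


hf = 0.011 * 3027 * 3.9^2 / (2.4 * 2 * 9.81) = 10.7553 m


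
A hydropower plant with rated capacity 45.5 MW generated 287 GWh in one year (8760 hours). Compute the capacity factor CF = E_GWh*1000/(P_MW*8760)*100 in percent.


CF = 287 * 1000 / (45.5 * 8760) * 100 = 72.0056 %


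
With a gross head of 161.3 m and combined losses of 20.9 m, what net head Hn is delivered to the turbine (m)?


Hn = 161.3 - 20.9 = 140.4000 m


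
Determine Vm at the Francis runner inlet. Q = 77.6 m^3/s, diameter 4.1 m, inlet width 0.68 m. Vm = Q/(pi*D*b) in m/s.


Vm = 77.6 / (pi * 4.1 * 0.68) = 8.8597 m/s


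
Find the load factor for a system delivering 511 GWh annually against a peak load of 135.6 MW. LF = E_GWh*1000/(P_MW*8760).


LF = 511 * 1000 / (135.6 * 8760) = 0.4302


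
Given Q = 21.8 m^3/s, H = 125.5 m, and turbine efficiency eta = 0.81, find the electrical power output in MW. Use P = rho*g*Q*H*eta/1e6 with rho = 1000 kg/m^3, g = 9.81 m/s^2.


P = 1000 * 9.81 * 21.8 * 125.5 * 0.81 / 1e6 = 21.7397 MW


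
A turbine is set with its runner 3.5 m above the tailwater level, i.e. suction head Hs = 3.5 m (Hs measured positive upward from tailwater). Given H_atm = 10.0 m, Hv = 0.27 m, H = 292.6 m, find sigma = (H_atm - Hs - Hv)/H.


sigma = (10.0 - 3.5 - 0.27) / 292.6 = 0.0213


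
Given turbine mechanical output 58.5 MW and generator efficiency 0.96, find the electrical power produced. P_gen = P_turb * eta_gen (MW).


P_gen = 58.5 * 0.96 = 56.1600 MW


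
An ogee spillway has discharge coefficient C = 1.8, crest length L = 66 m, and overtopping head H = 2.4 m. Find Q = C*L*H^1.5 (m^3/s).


Q = 1.8 * 66 * 2.4^1.5 = 441.7060 m^3/s


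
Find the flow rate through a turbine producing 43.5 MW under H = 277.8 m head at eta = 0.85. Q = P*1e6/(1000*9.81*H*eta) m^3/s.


Q = 43.5 * 1e6 / (1000 * 9.81 * 277.8 * 0.85) = 18.7789 m^3/s


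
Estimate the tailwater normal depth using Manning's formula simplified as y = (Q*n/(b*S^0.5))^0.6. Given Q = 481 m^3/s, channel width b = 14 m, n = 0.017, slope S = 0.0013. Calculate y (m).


y = (481 * 0.017 / (14 * 0.0013^0.5))^0.6 = 5.3174 m


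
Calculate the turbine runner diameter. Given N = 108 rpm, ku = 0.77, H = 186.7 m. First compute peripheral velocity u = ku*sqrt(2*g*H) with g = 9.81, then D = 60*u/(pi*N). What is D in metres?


u = 0.77 * sqrt(2*9.81*186.7) = 46.6028 m/s
D = 60 * 46.6028 / (pi * 108) = 8.2412 m


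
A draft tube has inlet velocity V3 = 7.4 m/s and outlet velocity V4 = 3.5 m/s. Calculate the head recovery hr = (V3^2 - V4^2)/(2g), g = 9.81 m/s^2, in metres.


hr = (7.4^2 - 3.5^2) / (2*9.81) = 2.1667 m


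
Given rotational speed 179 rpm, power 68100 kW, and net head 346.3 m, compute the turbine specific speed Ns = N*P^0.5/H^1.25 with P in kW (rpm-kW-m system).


Ns = 179 * 68100^0.5 / 346.3^1.25 = 31.2688


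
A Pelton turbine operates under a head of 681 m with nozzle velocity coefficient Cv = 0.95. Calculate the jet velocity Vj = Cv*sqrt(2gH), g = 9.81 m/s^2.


Vj = 0.95 * sqrt(2*9.81*681) = 109.8112 m/s


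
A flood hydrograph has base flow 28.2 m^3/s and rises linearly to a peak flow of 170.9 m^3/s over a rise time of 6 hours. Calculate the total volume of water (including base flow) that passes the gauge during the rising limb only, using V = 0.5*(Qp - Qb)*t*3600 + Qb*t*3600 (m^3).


V = 0.5*(170.9 - 28.2)*6*3600 + 28.2*6*3600 = 2.1503e+06 m^3


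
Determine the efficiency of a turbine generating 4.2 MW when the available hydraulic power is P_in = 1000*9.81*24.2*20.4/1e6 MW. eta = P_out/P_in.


P_in = 1000 * 9.81 * 24.2 * 20.4 / 1e6 = 4.8430 MW
eta = 4.2 / 4.8430 = 0.8672


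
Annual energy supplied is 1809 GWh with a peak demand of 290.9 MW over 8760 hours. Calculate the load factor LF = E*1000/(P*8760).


LF = 1809 * 1000 / (290.9 * 8760) = 0.7099


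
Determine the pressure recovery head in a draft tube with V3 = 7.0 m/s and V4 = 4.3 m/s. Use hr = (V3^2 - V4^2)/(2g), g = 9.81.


hr = (7.0^2 - 4.3^2) / (2*9.81) = 1.5550 m


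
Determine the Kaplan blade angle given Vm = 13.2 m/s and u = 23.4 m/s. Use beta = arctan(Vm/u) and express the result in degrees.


beta = arctan(13.2 / 23.4) = 29.4275 degrees


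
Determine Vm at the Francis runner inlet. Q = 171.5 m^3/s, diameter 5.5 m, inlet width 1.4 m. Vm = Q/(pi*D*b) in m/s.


Vm = 171.5 / (pi * 5.5 * 1.4) = 7.0896 m/s


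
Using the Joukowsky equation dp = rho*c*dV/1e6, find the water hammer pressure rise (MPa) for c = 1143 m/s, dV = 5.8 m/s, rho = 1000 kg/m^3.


dp = 1000 * 1143 * 5.8 / 1e6 = 6.6294 MPa


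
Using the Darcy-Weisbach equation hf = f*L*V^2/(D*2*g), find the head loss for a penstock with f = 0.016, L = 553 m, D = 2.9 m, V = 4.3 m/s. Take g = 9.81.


hf = 0.016 * 553 * 4.3^2 / (2.9 * 2 * 9.81) = 2.8753 m


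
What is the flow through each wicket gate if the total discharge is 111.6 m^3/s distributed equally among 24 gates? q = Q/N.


q = 111.6 / 24 = 4.6500 m^3/s


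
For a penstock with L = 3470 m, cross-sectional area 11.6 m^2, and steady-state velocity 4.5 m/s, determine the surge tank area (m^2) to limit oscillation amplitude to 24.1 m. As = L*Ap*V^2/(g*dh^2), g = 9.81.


As = 3470 * 11.6 * 4.5^2 / (9.81 * 24.1^2) = 143.0571 m^2


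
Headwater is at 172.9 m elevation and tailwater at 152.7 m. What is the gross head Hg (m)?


Hg = 172.9 - 152.7 = 20.2000 m


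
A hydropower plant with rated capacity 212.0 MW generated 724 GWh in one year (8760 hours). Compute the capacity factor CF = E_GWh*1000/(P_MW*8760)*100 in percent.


CF = 724 * 1000 / (212.0 * 8760) * 100 = 38.9851 %


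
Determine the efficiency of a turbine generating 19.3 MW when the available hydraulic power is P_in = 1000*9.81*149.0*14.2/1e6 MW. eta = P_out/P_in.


P_in = 1000 * 9.81 * 149.0 * 14.2 / 1e6 = 20.7560 MW
eta = 19.3 / 20.7560 = 0.9299


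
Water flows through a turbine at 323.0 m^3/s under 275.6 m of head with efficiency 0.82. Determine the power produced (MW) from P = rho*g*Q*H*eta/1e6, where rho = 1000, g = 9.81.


P = 1000 * 9.81 * 323.0 * 275.6 * 0.82 / 1e6 = 716.0850 MW


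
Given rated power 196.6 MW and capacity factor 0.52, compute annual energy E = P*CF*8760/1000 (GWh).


E = 196.6 * 0.52 * 8760 / 1000 = 895.5523 GWh


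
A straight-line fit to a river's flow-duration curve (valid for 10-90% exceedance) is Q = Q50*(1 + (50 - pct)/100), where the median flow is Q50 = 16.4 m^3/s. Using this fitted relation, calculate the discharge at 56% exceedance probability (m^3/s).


Q = 16.4 * (1 + (50 - 56)/100) = 15.4160 m^3/s


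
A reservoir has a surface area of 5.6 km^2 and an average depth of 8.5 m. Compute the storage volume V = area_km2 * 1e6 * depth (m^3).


V = 5.6 * 1e6 * 8.5 = 4.7600e+07 m^3


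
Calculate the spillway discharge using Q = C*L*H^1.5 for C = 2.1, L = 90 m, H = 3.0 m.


Q = 2.1 * 90 * 3.0^1.5 = 982.0728 m^3/s


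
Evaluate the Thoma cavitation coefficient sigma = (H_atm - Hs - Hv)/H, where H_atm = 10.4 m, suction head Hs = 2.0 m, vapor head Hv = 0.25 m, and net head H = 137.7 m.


sigma = (10.4 - 2.0 - 0.25) / 137.7 = 0.0592


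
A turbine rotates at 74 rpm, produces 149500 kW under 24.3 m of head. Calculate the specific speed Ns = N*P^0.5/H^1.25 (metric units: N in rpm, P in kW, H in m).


Ns = 74 * 149500^0.5 / 24.3^1.25 = 530.3279


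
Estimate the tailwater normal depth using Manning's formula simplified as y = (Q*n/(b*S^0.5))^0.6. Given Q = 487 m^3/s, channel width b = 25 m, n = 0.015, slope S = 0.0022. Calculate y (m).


y = (487 * 0.015 / (25 * 0.0022^0.5))^0.6 = 2.9970 m


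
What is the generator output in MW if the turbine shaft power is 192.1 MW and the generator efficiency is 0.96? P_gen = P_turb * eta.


P_gen = 192.1 * 0.96 = 184.4160 MW


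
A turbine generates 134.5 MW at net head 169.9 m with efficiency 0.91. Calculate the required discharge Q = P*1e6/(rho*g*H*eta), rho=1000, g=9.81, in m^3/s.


Q = 134.5 * 1e6 / (1000 * 9.81 * 169.9 * 0.91) = 88.6785 m^3/s


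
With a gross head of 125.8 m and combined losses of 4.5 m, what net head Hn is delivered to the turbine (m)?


Hn = 125.8 - 4.5 = 121.3000 m


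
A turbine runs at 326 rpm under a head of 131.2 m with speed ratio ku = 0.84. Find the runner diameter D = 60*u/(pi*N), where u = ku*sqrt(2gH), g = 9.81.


u = 0.84 * sqrt(2*9.81*131.2) = 42.6183 m/s
D = 60 * 42.6183 / (pi * 326) = 2.4968 m


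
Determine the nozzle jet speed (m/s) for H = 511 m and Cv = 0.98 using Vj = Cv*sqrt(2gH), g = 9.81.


Vj = 0.98 * sqrt(2*9.81*511) = 98.1264 m/s


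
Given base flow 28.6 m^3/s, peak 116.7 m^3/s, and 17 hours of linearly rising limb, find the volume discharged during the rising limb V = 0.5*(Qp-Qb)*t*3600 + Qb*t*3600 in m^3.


V = 0.5*(116.7 - 28.6)*17*3600 + 28.6*17*3600 = 4.4462e+06 m^3


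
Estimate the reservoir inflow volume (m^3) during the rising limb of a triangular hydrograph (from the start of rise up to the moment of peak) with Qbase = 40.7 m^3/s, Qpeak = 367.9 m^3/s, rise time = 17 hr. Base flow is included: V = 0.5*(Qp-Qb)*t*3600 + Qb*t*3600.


V = 0.5*(367.9 - 40.7)*17*3600 + 40.7*17*3600 = 1.2503e+07 m^3


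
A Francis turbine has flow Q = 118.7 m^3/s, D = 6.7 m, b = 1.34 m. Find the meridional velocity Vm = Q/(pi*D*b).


Vm = 118.7 / (pi * 6.7 * 1.34) = 4.2084 m/s


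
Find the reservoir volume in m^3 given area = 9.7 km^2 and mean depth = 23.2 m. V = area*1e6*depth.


V = 9.7 * 1e6 * 23.2 = 2.2504e+08 m^3


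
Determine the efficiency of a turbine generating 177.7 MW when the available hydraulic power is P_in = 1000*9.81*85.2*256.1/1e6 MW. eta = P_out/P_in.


P_in = 1000 * 9.81 * 85.2 * 256.1 / 1e6 = 214.0515 MW
eta = 177.7 / 214.0515 = 0.8302


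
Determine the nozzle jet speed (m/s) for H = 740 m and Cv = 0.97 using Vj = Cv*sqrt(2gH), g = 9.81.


Vj = 0.97 * sqrt(2*9.81*740) = 116.8792 m/s


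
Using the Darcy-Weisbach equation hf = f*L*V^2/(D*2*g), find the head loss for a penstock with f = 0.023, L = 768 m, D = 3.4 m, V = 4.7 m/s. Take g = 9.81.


hf = 0.023 * 768 * 4.7^2 / (3.4 * 2 * 9.81) = 5.8493 m


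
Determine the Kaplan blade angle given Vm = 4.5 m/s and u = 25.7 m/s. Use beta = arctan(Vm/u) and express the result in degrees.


beta = arctan(4.5 / 25.7) = 9.9317 degrees


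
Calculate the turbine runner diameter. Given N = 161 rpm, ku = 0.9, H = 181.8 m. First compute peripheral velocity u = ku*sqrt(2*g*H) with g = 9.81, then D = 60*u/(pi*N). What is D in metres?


u = 0.9 * sqrt(2*9.81*181.8) = 53.7513 m/s
D = 60 * 53.7513 / (pi * 161) = 6.3762 m


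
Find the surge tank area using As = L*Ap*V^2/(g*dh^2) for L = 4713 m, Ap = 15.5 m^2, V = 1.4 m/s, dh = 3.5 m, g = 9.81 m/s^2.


As = 4713 * 15.5 * 1.4^2 / (9.81 * 3.5^2) = 1191.4618 m^2


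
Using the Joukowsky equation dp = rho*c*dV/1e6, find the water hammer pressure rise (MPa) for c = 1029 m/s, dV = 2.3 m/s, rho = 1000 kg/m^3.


dp = 1000 * 1029 * 2.3 / 1e6 = 2.3667 MPa


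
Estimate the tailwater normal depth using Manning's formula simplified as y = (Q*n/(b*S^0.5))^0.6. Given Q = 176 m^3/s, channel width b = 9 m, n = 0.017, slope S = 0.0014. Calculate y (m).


y = (176 * 0.017 / (9 * 0.0014^0.5))^0.6 = 3.7085 m


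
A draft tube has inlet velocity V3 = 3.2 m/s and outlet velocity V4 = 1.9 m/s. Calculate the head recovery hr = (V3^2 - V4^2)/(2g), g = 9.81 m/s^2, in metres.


hr = (3.2^2 - 1.9^2) / (2*9.81) = 0.3379 m


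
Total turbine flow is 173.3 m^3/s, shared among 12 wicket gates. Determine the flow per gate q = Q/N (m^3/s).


q = 173.3 / 12 = 14.4417 m^3/s


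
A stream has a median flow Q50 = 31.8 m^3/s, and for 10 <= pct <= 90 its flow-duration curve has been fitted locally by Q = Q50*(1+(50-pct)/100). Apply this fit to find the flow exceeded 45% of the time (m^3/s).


Q = 31.8 * (1 + (50 - 45)/100) = 33.3900 m^3/s


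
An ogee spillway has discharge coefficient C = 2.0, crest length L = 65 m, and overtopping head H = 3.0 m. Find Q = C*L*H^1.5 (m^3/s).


Q = 2.0 * 65 * 3.0^1.5 = 675.4998 m^3/s


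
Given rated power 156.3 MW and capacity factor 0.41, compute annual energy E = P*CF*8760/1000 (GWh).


E = 156.3 * 0.41 * 8760 / 1000 = 561.3671 GWh


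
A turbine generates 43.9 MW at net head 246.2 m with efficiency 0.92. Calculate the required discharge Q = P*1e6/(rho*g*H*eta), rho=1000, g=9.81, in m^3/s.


Q = 43.9 * 1e6 / (1000 * 9.81 * 246.2 * 0.92) = 19.7569 m^3/s


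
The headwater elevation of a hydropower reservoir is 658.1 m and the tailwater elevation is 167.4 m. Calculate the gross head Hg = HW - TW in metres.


Hg = 658.1 - 167.4 = 490.7000 m


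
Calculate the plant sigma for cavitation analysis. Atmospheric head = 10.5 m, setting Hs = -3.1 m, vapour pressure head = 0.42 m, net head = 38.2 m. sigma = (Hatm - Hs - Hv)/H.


sigma = (10.5 - (-3.1) - 0.42) / 38.2 = 0.3450


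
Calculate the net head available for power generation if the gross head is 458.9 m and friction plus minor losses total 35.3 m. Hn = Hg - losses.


Hn = 458.9 - 35.3 = 423.6000 m


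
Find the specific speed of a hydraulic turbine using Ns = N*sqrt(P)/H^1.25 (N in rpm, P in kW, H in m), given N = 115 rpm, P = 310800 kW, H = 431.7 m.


Ns = 115 * 310800^0.5 / 431.7^1.25 = 32.5807


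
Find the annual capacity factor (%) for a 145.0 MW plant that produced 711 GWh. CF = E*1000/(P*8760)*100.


CF = 711 * 1000 / (145.0 * 8760) * 100 = 55.9754 %


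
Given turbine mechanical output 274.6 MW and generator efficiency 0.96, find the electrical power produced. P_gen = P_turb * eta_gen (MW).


P_gen = 274.6 * 0.96 = 263.6160 MW


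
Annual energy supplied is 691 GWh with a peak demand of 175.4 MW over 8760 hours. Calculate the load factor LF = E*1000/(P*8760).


LF = 691 * 1000 / (175.4 * 8760) = 0.4497


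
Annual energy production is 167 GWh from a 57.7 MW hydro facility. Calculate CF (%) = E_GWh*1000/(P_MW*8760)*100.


CF = 167 * 1000 / (57.7 * 8760) * 100 = 33.0397 %


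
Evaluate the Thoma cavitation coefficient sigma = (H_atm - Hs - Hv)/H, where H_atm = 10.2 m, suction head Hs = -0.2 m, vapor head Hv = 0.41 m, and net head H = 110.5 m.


sigma = (10.2 - (-0.2) - 0.41) / 110.5 = 0.0904


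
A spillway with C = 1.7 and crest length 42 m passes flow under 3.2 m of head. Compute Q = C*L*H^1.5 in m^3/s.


Q = 1.7 * 42 * 3.2^1.5 = 408.7174 m^3/s


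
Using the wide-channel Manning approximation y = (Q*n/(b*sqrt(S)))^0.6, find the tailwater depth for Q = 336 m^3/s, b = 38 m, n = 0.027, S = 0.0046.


y = (336 * 0.027 / (38 * 0.0046^0.5))^0.6 = 2.1278 m


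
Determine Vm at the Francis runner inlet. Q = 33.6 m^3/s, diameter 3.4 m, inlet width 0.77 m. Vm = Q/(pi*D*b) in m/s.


Vm = 33.6 / (pi * 3.4 * 0.77) = 4.0853 m/s


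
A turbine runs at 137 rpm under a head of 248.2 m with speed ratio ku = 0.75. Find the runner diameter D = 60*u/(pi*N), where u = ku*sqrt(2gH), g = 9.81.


u = 0.75 * sqrt(2*9.81*248.2) = 52.3373 m/s
D = 60 * 52.3373 / (pi * 137) = 7.2961 m


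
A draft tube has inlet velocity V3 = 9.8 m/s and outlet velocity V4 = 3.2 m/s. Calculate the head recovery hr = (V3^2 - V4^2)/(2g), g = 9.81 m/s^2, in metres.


hr = (9.8^2 - 3.2^2) / (2*9.81) = 4.3731 m


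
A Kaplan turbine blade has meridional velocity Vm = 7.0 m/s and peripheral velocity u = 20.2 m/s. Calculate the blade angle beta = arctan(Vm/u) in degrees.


beta = arctan(7.0 / 20.2) = 19.1130 degrees


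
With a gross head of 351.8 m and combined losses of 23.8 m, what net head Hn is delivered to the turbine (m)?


Hn = 351.8 - 23.8 = 328.0000 m


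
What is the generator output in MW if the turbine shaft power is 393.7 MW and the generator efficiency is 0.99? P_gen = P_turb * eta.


P_gen = 393.7 * 0.99 = 389.7630 MW


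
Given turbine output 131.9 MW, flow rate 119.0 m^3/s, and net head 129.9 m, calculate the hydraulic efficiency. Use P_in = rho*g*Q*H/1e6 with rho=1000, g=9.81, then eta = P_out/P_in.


P_in = 1000 * 9.81 * 119.0 * 129.9 / 1e6 = 151.6440 MW
eta = 131.9 / 151.6440 = 0.8698


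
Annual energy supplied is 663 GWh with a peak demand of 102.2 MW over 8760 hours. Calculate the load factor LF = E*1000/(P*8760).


LF = 663 * 1000 / (102.2 * 8760) = 0.7406


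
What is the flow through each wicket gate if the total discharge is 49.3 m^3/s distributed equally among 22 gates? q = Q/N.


q = 49.3 / 22 = 2.2409 m^3/s


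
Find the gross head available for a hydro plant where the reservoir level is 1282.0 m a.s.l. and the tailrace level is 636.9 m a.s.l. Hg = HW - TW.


Hg = 1282.0 - 636.9 = 645.1000 m


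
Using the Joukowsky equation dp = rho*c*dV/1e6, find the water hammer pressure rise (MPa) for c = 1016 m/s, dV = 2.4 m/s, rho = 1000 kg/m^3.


dp = 1000 * 1016 * 2.4 / 1e6 = 2.4384 MPa


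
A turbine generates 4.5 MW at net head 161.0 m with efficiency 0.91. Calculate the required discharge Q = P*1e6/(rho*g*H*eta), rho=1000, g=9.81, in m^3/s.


Q = 4.5 * 1e6 / (1000 * 9.81 * 161.0 * 0.91) = 3.1310 m^3/s


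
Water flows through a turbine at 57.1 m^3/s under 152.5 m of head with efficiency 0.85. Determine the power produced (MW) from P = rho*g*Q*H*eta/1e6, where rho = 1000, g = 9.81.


P = 1000 * 9.81 * 57.1 * 152.5 * 0.85 / 1e6 = 72.6096 MW


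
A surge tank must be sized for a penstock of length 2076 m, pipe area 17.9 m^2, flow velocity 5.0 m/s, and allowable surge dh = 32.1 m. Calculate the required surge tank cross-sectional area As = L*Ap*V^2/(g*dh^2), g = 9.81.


As = 2076 * 17.9 * 5.0^2 / (9.81 * 32.1^2) = 91.9055 m^2


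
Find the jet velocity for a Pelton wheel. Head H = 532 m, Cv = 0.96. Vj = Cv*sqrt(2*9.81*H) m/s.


Vj = 0.96 * sqrt(2*9.81*532) = 98.0791 m/s


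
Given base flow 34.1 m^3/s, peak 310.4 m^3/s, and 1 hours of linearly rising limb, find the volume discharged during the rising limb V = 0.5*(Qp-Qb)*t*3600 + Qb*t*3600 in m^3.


V = 0.5*(310.4 - 34.1)*1*3600 + 34.1*1*3600 = 620100.0000 m^3


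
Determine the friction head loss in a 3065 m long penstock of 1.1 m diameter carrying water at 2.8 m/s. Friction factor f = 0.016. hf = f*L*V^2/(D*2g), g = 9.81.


hf = 0.016 * 3065 * 2.8^2 / (1.1 * 2 * 9.81) = 17.8145 m


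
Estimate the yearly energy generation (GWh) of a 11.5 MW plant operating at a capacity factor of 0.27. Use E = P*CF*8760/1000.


E = 11.5 * 0.27 * 8760 / 1000 = 27.1998 GWh


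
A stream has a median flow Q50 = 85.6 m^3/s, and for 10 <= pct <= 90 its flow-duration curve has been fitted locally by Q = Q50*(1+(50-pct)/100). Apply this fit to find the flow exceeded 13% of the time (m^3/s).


Q = 85.6 * (1 + (50 - 13)/100) = 117.2720 m^3/s


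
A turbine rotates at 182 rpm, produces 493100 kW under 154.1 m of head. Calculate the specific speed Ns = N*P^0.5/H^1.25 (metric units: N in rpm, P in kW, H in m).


Ns = 182 * 493100^0.5 / 154.1^1.25 = 235.3887


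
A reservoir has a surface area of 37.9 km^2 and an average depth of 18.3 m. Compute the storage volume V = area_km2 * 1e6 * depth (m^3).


V = 37.9 * 1e6 * 18.3 = 6.9357e+08 m^3


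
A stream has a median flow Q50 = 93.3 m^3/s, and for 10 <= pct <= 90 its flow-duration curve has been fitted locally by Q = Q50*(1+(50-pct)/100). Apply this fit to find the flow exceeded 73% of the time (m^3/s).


Q = 93.3 * (1 + (50 - 73)/100) = 71.8410 m^3/s


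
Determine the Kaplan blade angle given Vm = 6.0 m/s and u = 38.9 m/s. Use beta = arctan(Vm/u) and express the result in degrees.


beta = arctan(6.0 / 38.9) = 8.7683 degrees


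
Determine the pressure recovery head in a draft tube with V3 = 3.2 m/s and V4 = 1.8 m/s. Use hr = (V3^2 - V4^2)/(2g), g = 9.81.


hr = (3.2^2 - 1.8^2) / (2*9.81) = 0.3568 m


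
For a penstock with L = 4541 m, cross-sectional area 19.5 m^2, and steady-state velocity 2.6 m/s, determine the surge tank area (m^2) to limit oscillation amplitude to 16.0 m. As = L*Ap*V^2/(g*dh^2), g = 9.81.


As = 4541 * 19.5 * 2.6^2 / (9.81 * 16.0^2) = 238.3548 m^2


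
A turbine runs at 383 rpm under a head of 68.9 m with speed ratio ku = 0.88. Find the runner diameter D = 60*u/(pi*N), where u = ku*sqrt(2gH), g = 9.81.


u = 0.88 * sqrt(2*9.81*68.9) = 32.3550 m/s
D = 60 * 32.3550 / (pi * 383) = 1.6134 m


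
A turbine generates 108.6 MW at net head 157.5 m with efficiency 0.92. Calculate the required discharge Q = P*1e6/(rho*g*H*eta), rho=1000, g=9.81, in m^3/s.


Q = 108.6 * 1e6 / (1000 * 9.81 * 157.5 * 0.92) = 76.3998 m^3/s


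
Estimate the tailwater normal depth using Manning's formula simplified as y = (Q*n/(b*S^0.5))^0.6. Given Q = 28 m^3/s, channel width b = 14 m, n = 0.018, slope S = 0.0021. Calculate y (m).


y = (28 * 0.018 / (14 * 0.0021^0.5))^0.6 = 0.8652 m


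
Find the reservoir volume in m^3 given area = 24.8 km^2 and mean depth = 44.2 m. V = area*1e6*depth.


V = 24.8 * 1e6 * 44.2 = 1.0962e+09 m^3


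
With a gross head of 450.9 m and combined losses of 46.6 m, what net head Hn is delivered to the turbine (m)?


Hn = 450.9 - 46.6 = 404.3000 m


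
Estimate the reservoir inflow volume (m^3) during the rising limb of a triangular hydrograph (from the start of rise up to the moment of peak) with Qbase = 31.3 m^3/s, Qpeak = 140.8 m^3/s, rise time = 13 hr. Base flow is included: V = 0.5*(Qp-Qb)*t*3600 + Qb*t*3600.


V = 0.5*(140.8 - 31.3)*13*3600 + 31.3*13*3600 = 4.0271e+06 m^3


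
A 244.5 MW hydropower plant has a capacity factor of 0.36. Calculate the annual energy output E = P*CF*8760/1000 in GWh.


E = 244.5 * 0.36 * 8760 / 1000 = 771.0552 GWh


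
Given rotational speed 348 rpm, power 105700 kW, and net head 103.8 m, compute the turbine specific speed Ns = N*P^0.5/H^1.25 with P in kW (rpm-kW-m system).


Ns = 348 * 105700^0.5 / 103.8^1.25 = 341.4838


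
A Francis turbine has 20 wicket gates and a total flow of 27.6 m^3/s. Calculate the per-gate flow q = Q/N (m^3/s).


q = 27.6 / 20 = 1.3800 m^3/s


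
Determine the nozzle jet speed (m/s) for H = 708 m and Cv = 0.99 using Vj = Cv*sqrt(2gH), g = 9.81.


Vj = 0.99 * sqrt(2*9.81*708) = 116.6813 m/s


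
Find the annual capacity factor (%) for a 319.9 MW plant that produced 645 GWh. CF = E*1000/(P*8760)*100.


CF = 645 * 1000 / (319.9 * 8760) * 100 = 23.0166 %


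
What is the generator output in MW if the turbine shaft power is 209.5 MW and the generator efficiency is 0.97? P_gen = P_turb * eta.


P_gen = 209.5 * 0.97 = 203.2150 MW


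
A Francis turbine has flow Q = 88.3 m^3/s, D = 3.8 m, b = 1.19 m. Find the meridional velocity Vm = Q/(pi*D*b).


Vm = 88.3 / (pi * 3.8 * 1.19) = 6.2156 m/s


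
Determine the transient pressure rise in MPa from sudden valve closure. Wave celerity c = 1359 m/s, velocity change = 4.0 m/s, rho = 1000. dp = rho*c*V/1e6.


dp = 1000 * 1359 * 4.0 / 1e6 = 5.4360 MPa


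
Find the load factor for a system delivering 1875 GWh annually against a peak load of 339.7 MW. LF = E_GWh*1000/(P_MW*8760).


LF = 1875 * 1000 / (339.7 * 8760) = 0.6301


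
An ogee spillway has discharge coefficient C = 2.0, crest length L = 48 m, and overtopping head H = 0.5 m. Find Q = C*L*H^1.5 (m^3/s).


Q = 2.0 * 48 * 0.5^1.5 = 33.9411 m^3/s


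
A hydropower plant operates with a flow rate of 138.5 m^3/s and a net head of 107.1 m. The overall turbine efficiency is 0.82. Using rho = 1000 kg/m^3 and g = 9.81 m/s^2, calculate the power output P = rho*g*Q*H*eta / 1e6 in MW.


P = 1000 * 9.81 * 138.5 * 107.1 * 0.82 / 1e6 = 119.3224 MW


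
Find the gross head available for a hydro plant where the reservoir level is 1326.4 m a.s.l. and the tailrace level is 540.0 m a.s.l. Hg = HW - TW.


Hg = 1326.4 - 540.0 = 786.4000 m


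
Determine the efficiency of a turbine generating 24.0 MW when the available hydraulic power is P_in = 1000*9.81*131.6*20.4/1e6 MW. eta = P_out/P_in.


P_in = 1000 * 9.81 * 131.6 * 20.4 / 1e6 = 26.3363 MW
eta = 24.0 / 26.3363 = 0.9113


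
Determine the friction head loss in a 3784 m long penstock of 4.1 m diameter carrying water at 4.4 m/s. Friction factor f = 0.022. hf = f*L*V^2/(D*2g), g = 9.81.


hf = 0.022 * 3784 * 4.4^2 / (4.1 * 2 * 9.81) = 20.0353 m


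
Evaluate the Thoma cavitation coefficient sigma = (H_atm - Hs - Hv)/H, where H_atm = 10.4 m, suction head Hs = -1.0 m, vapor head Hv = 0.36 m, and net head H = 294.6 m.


sigma = (10.4 - (-1.0) - 0.36) / 294.6 = 0.0375


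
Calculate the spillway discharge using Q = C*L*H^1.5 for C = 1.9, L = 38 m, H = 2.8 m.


Q = 1.9 * 38 * 2.8^1.5 = 338.2784 m^3/s


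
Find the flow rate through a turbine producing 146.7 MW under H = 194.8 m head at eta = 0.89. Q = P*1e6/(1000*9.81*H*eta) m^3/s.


Q = 146.7 * 1e6 / (1000 * 9.81 * 194.8 * 0.89) = 86.2546 m^3/s


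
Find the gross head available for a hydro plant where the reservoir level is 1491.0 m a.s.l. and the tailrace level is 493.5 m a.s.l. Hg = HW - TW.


Hg = 1491.0 - 493.5 = 997.5000 m


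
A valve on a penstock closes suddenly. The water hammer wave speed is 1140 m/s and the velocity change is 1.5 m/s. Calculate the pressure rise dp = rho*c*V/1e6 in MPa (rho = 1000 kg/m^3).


dp = 1000 * 1140 * 1.5 / 1e6 = 1.7100 MPa


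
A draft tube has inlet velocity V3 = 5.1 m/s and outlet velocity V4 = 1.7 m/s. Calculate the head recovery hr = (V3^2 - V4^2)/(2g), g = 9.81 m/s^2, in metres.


hr = (5.1^2 - 1.7^2) / (2*9.81) = 1.1784 m


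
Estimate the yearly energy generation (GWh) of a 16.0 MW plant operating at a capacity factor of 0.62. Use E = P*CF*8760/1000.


E = 16.0 * 0.62 * 8760 / 1000 = 86.8992 GWh


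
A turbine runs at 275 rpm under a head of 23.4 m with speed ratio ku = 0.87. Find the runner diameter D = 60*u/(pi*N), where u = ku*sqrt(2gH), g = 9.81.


u = 0.87 * sqrt(2*9.81*23.4) = 18.6413 m/s
D = 60 * 18.6413 / (pi * 275) = 1.2946 m


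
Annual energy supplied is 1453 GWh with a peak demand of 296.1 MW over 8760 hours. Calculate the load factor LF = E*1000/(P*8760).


LF = 1453 * 1000 / (296.1 * 8760) = 0.5602


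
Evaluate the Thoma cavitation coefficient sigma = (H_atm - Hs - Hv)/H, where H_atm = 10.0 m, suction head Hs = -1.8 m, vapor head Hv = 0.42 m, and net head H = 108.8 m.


sigma = (10.0 - (-1.8) - 0.42) / 108.8 = 0.1046


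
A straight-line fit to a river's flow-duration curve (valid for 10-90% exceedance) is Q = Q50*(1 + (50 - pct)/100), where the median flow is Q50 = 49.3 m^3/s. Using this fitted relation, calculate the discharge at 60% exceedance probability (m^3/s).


Q = 49.3 * (1 + (50 - 60)/100) = 44.3700 m^3/s


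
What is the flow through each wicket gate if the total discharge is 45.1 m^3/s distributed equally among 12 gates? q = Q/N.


q = 45.1 / 12 = 3.7583 m^3/s


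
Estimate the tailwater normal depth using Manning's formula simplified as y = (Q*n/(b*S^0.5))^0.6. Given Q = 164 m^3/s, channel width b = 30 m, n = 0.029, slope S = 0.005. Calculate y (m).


y = (164 * 0.029 / (30 * 0.005^0.5))^0.6 = 1.6232 m


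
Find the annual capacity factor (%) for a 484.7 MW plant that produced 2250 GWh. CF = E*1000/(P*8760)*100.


CF = 2250 * 1000 / (484.7 * 8760) * 100 = 52.9914 %
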